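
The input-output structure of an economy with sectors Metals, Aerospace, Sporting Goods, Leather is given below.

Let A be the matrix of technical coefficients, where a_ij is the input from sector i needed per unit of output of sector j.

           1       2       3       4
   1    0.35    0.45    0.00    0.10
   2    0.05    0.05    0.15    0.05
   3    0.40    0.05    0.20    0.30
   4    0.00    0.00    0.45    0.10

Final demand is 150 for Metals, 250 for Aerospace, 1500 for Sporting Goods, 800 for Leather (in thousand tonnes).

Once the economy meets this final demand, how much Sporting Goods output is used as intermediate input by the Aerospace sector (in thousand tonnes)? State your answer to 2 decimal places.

I − A =
  [   0.65    -0.45     0.00    -0.10]
  [  -0.05     0.95    -0.15    -0.05]
  [  -0.40    -0.05     0.80    -0.30]
  [   0.00     0.00    -0.45     0.90]
Compute the cofactors C_ij = (−1)^(i+j)·(3×3 minor ij) of I−A; the adjugate is their transpose:
adj(I−A) = Cᵀ =
  [ 0.547875   0.265500   0.113625   0.113500]
  [ 0.092250   0.362250   0.104625   0.065250]
  [ 0.344250   0.191250   0.535500   0.227375]
  [ 0.172125   0.095625   0.267750   0.444125]
det(I−A) = Σ_j (I−A)_1j·C_1j = (0.65)(0.547875) + (-0.45)(0.092250) + (0.00)(0.344250) + (-0.10)(0.172125) = 0.29739375
(I − A)⁻¹ = adj(I−A) / det(I−A) ≈
  [   1.8423     0.8928     0.3821     0.3816]
  [   0.3102     1.2181     0.3518     0.2194]
  [   1.1576     0.6431     1.8006     0.7646]
  [   0.5788     0.3215     0.9003     1.4934]
First solve x = (I − A)⁻¹ d = adj(I−A)·d / det(I−A); in particular x_2 = (0.092250·150 + 0.362250·250 + 0.104625·1500 + 0.065250·800) / 0.29739375 = 313.5375 / 0.29739375 ≈ 1054.2841.
Intermediate flow from 3 to 2: z_32 = a_32 · x_2 = 0.05 × 313.5375 / 0.29739375 = 15.676875 / 0.29739375 ≈ 52.71.

z_32 = 52.71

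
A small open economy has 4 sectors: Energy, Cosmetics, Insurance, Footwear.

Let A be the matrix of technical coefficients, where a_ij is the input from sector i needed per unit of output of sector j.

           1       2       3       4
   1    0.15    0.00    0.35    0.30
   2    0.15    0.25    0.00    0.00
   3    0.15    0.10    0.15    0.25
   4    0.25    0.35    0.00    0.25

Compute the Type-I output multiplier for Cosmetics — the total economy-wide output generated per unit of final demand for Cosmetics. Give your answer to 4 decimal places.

I − A =
  [   0.85     0.00    -0.35    -0.30]
  [  -0.15     0.75     0.00     0.00]
  [  -0.15    -0.10     0.85    -0.25]
  [  -0.25    -0.35     0.00     0.75]
Compute the cofactors C_ij = (−1)^(i+j)·(3×3 minor ij) of I−A; the adjugate is their transpose:
adj(I−A) = Cᵀ =
  [ 0.478125   0.146125   0.196875   0.256875]
  [ 0.095625   0.416875   0.039375   0.051375]
  [ 0.155625   0.146375   0.406125   0.197625]
  [ 0.204000   0.243250   0.084000   0.497250]
det(I−A) = Σ_j (I−A)_1j·C_1j = (0.85)(0.478125) + (0.00)(0.095625) + (-0.35)(0.155625) + (-0.30)(0.204000) = 0.2907375
(I − A)⁻¹ = adj(I−A) / det(I−A) ≈
  [   1.64452     0.50260     0.67716     0.88353]
  [   0.32890     1.43385     0.13543     0.17671]
  [   0.53528     0.50346     1.39688     0.67974]
  [   0.70166     0.83667     0.28892     1.71031]
The output multiplier for sector j is the column-j sum of the Leontief inverse (I − A)⁻¹ = adj(I−A) / det(I−A).
Column 2 of adj(I−A): (0.146125, 0.416875, 0.146375, 0.243250); det(I−A) = 0.2907375.
m_2 = (0.146125 + 0.416875 + 0.146375 + 0.243250) / 0.2907375 = 0.952625 / 0.2907375 ≈ 3.2766.

m_2 = 3.2766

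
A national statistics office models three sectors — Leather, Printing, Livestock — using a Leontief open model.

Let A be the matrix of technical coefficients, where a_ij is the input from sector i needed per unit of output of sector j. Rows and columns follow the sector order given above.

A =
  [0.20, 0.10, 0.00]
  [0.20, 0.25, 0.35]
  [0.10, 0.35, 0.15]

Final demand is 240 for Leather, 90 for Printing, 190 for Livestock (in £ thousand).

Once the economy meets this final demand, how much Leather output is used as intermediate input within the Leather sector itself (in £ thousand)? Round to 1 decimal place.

I − A =
  [   0.80    -0.10     0.00]
  [  -0.20     0.75    -0.35]
  [  -0.10    -0.35     0.85]
Cofactors of I−A, C_ij = (−1)^(i+j)·(minor ij) (rows/columns in the sector order above):
  C_11 = (0.75)(0.85) − (-0.35)(-0.35) = 0.5150
  C_12 = −[(-0.20)(0.85) − (-0.35)(-0.10)] = 0.2050
  C_13 = (-0.20)(-0.35) − (0.75)(-0.10) = 0.1450
  C_21 = −[(-0.10)(0.85) − (0.00)(-0.35)] = 0.0850
  C_22 = (0.80)(0.85) − (0.00)(-0.10) = 0.6800
  C_23 = −[(0.80)(-0.35) − (-0.10)(-0.10)] = 0.2900
  C_31 = (-0.10)(-0.35) − (0.00)(0.75) = 0.0350
  C_32 = −[(0.80)(-0.35) − (0.00)(-0.20)] = 0.2800
  C_33 = (0.80)(0.75) − (-0.10)(-0.20) = 0.5800
det(I−A) = Σ_j (I−A)_1j·C_1j = (0.80)(0.5150) + (-0.10)(0.2050) + (0.00)(0.1450) = 0.3915
adj(I−A) = Cᵀ =
  [ 0.5150   0.0850   0.0350]
  [ 0.2050   0.6800   0.2800]
  [ 0.1450   0.2900   0.5800]
(I − A)⁻¹ = adj(I−A) / det(I−A) ≈
  [   1.3155     0.2171     0.0894]
  [   0.5236     1.7369     0.7152]
  [   0.3704     0.7407     1.4815]
First solve x = (I − A)⁻¹ d = adj(I−A)·d / det(I−A); in particular x_1 = (0.5150·240 + 0.0850·90 + 0.0350·190) / 0.3915 = 137.90 / 0.3915 ≈ 352.235.
Intermediate flow from 1 to 1: z_11 = a_11 · x_1 = 0.20 × 137.90 / 0.3915 = 27.58 / 0.3915 ≈ 70.4.

z_11 = 70.4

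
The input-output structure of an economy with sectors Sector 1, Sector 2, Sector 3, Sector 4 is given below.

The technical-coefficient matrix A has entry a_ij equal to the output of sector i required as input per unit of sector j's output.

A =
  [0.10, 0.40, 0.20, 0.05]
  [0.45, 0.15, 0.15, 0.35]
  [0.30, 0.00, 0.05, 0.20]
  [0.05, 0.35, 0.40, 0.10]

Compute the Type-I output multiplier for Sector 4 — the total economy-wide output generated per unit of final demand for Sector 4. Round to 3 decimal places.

I − A =
  [   0.90    -0.40    -0.20    -0.05]
  [  -0.45     0.85    -0.15    -0.35]
  [  -0.30     0.00     0.95    -0.20]
  [  -0.05    -0.35    -0.40     0.90]
Compute the cofactors C_ij = (−1)^(i+j)·(3×3 minor ij) of I−A; the adjugate is their transpose:
adj(I−A) = Cᵀ =
  [ 0.531875   0.340625   0.258125   0.219375]
  [ 0.449375   0.633125   0.340625   0.346875]
  [ 0.232750   0.180250   0.399250   0.171750]
  [ 0.307750   0.345250   0.324250   0.486750]
det(I−A) = Σ_j (I−A)_1j·C_1j = (0.90)(0.531875) + (-0.40)(0.449375) + (-0.20)(0.232750) + (-0.05)(0.307750) = 0.2370
(I − A)⁻¹ = adj(I−A) / det(I−A) ≈
  [   2.2442     1.4372     1.0891     0.9256]
  [   1.8961     2.6714     1.4372     1.4636]
  [   0.9821     0.7605     1.6846     0.7247]
  [   1.2985     1.4568     1.3681     2.0538]
The output multiplier for sector j is the column-j sum of the Leontief inverse (I − A)⁻¹ = adj(I−A) / det(I−A).
Column 4 of adj(I−A): (0.219375, 0.346875, 0.171750, 0.486750); det(I−A) = 0.2370.
m_4 = (0.219375 + 0.346875 + 0.171750 + 0.486750) / 0.2370 = 1.22475 / 0.2370 ≈ 5.168.

m_4 = 5.168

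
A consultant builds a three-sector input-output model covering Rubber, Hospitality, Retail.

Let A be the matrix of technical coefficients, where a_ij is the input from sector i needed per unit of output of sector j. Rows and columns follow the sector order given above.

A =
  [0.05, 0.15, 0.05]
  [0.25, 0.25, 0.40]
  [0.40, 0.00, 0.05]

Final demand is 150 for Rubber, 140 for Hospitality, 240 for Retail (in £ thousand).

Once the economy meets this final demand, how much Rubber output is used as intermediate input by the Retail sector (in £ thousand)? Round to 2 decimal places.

I − A =
  [   0.95    -0.15    -0.05]
  [  -0.25     0.75    -0.40]
  [  -0.40     0.00     0.95]
Cofactors of I−A, C_ij = (−1)^(i+j)·(minor ij) (rows/columns in the sector order above):
  C_11 = (0.75)(0.95) − (-0.40)(0.00) = 0.7125
  C_12 = −[(-0.25)(0.95) − (-0.40)(-0.40)] = 0.3975
  C_13 = (-0.25)(0.00) − (0.75)(-0.40) = 0.3000
  C_21 = −[(-0.15)(0.95) − (-0.05)(0.00)] = 0.1425
  C_22 = (0.95)(0.95) − (-0.05)(-0.40) = 0.8825
  C_23 = −[(0.95)(0.00) − (-0.15)(-0.40)] = 0.0600
  C_31 = (-0.15)(-0.40) − (-0.05)(0.75) = 0.0975
  C_32 = −[(0.95)(-0.40) − (-0.05)(-0.25)] = 0.3925
  C_33 = (0.95)(0.75) − (-0.15)(-0.25) = 0.6750
det(I−A) = Σ_j (I−A)_1j·C_1j = (0.95)(0.7125) + (-0.15)(0.3975) + (-0.05)(0.3000) = 0.60225
adj(I−A) = Cᵀ =
  [ 0.7125   0.1425   0.0975]
  [ 0.3975   0.8825   0.3925]
  [ 0.3000   0.0600   0.6750]
(I − A)⁻¹ = adj(I−A) / det(I−A) ≈
  [   1.1831     0.2366     0.1619]
  [   0.6600     1.4653     0.6517]
  [   0.4981     0.0996     1.1208]
First solve x = (I − A)⁻¹ d = adj(I−A)·d / det(I−A); in particular x_3 = (0.3000·150 + 0.0600·140 + 0.6750·240) / 0.60225 = 215.40 / 0.60225 ≈ 357.6588.
Intermediate flow from 1 to 3: z_13 = a_13 · x_3 = 0.05 × 215.40 / 0.60225 = 10.77 / 0.60225 ≈ 17.88.

z_13 = 17.88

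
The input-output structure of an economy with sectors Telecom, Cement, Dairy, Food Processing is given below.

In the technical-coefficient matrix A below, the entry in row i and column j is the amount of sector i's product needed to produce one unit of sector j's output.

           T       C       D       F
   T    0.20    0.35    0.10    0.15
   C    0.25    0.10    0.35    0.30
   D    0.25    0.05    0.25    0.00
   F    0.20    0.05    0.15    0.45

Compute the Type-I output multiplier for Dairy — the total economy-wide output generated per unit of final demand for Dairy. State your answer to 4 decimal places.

m_D = 4.8113

I − A =
  [   0.80    -0.35    -0.10    -0.15]
  [  -0.25     0.90    -0.35    -0.30]
  [  -0.25    -0.05     0.75     0.00]
  [  -0.20    -0.05    -0.15     0.55]
Compute the cofactors C_ij = (−1)^(i+j)·(3×3 minor ij) of I−A; the adjugate is their transpose:
adj(I−A) = Cᵀ =
  [ 0.348125   0.153875   0.154000   0.178875]
  [ 0.207500   0.288125   0.204875   0.213750]
  [ 0.129875   0.070500   0.286000   0.073875]
  [ 0.180875   0.101375   0.152625   0.406000]
det(I−A) = Σ_j (I−A)_1j·C_1j = (0.80)(0.348125) + (-0.35)(0.207500) + (-0.10)(0.129875) + (-0.15)(0.180875) = 0.16575625
(I − A)⁻¹ = adj(I−A) / det(I−A) ≈
  [   2.10022     0.92832     0.92908     1.07914]
  [   1.25184     1.73825     1.23600     1.28954]
  [   0.78353     0.42532     1.72543     0.44568]
  [   1.09121     0.61159     0.92078     2.44938]
The output multiplier for sector j is the column-j sum of the Leontief inverse (I − A)⁻¹ = adj(I−A) / det(I−A).
Column D of adj(I−A): (0.154000, 0.204875, 0.286000, 0.152625); det(I−A) = 0.16575625.
m_D = (0.154000 + 0.204875 + 0.286000 + 0.152625) / 0.16575625 = 0.7975 / 0.16575625 ≈ 4.8113.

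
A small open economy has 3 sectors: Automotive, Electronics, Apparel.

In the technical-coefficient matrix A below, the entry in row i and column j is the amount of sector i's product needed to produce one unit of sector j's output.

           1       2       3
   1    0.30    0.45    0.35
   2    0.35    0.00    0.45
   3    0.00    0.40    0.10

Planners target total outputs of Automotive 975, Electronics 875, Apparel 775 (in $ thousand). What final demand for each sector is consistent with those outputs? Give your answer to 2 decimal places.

d_1 = 17.50, d_2 = 185.00, d_3 = 347.50

I − A =
  [   0.70    -0.45    -0.35]
  [  -0.35     1.00    -0.45]
  [   0.00    -0.40     0.90]
d = (I − A) x:
  d_1 = (+0.70)·975 + (-0.45)·875 + (-0.35)·775 = 17.50
  d_2 = (-0.35)·975 + (+1.00)·875 + (-0.45)·775 = 185.00
  d_3 = (+0.00)·975 + (-0.40)·875 + (+0.90)·775 = 347.50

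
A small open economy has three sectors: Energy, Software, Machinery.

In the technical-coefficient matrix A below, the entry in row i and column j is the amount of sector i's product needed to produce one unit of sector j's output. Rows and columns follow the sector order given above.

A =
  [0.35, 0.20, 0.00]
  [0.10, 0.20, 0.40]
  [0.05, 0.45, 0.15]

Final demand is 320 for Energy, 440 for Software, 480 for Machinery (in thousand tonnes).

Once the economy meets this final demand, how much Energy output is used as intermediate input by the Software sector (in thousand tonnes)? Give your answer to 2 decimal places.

I − A =
  [   0.65    -0.20     0.00]
  [  -0.10     0.80    -0.40]
  [  -0.05    -0.45     0.85]
Cofactors of I−A, C_ij = (−1)^(i+j)·(minor ij) (rows/columns in the sector order above):
  C_11 = (0.80)(0.85) − (-0.40)(-0.45) = 0.5000
  C_12 = −[(-0.10)(0.85) − (-0.40)(-0.05)] = 0.1050
  C_13 = (-0.10)(-0.45) − (0.80)(-0.05) = 0.0850
  C_21 = −[(-0.20)(0.85) − (0.00)(-0.45)] = 0.1700
  C_22 = (0.65)(0.85) − (0.00)(-0.05) = 0.5525
  C_23 = −[(0.65)(-0.45) − (-0.20)(-0.05)] = 0.3025
  C_31 = (-0.20)(-0.40) − (0.00)(0.80) = 0.0800
  C_32 = −[(0.65)(-0.40) − (0.00)(-0.10)] = 0.2600
  C_33 = (0.65)(0.80) − (-0.20)(-0.10) = 0.5000
det(I−A) = Σ_j (I−A)_1j·C_1j = (0.65)(0.5000) + (-0.20)(0.1050) + (0.00)(0.0850) = 0.3040
adj(I−A) = Cᵀ =
  [ 0.5000   0.1700   0.0800]
  [ 0.1050   0.5525   0.2600]
  [ 0.0850   0.3025   0.5000]
(I − A)⁻¹ = adj(I−A) / det(I−A) ≈
  [   1.6447     0.5592     0.2632]
  [   0.3454     1.8174     0.8553]
  [   0.2796     0.9951     1.6447]
First solve x = (I − A)⁻¹ d = adj(I−A)·d / det(I−A); in particular x_S = (0.1050·320 + 0.5525·440 + 0.2600·480) / 0.3040 = 401.50 / 0.3040 ≈ 1320.7237.
Intermediate flow from E to S: z_ES = a_ES · x_S = 0.20 × 401.50 / 0.3040 = 80.30 / 0.3040 ≈ 264.14.

z_ES = 264.14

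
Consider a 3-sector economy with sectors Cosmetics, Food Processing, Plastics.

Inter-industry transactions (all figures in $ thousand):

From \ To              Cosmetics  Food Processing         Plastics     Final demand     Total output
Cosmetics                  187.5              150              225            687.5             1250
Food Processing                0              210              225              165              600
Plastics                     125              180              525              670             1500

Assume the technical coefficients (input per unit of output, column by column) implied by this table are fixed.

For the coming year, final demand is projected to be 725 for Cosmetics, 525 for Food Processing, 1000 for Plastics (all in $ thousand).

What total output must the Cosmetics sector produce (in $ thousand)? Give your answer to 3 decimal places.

x_C = 1684.018

Technical coefficients a_ij = z_ij / X_j:
  a_CC = 187.5/1250 = 0.15, a_FC = 0/1250 = 0.00, a_PC = 125/1250 = 0.10
  a_CF = 150/600 = 0.25, a_FF = 210/600 = 0.35, a_PF = 180/600 = 0.30
  a_CP = 225/1500 = 0.15, a_FP = 225/1500 = 0.15, a_PP = 525/1500 = 0.35
I − A =
  [   0.85    -0.25    -0.15]
  [   0.00     0.65    -0.15]
  [  -0.10    -0.30     0.65]
Cofactors of I−A, C_ij = (−1)^(i+j)·(minor ij) (rows/columns in the sector order above):
  C_11 = (0.65)(0.65) − (-0.15)(-0.30) = 0.3775
  C_12 = −[(0.00)(0.65) − (-0.15)(-0.10)] = 0.0150
  C_13 = (0.00)(-0.30) − (0.65)(-0.10) = 0.0650
  C_21 = −[(-0.25)(0.65) − (-0.15)(-0.30)] = 0.2075
  C_22 = (0.85)(0.65) − (-0.15)(-0.10) = 0.5375
  C_23 = −[(0.85)(-0.30) − (-0.25)(-0.10)] = 0.2800
  C_31 = (-0.25)(-0.15) − (-0.15)(0.65) = 0.1350
  C_32 = −[(0.85)(-0.15) − (-0.15)(0.00)] = 0.1275
  C_33 = (0.85)(0.65) − (-0.25)(0.00) = 0.5525
det(I−A) = Σ_j (I−A)_1j·C_1j = (0.85)(0.3775) + (-0.25)(0.0150) + (-0.15)(0.0650) = 0.307375
adj(I−A) = Cᵀ =
  [ 0.3775   0.2075   0.1350]
  [ 0.0150   0.5375   0.1275]
  [ 0.0650   0.2800   0.5525]
(I − A)⁻¹ = adj(I−A) / det(I−A) ≈
  [   1.2281     0.6751     0.4392]
  [   0.0488     1.7487     0.4148]
  [   0.2115     0.9109     1.7975]
x = (I − A)⁻¹ d = adj(I−A)·d / det(I−A), with det(I−A) = 0.307375:
  x_C = (0.3775·725 + 0.2075·525 + 0.1350·1000) / 0.307375 = 517.625 / 0.307375 ≈ 1684.018
  x_F = (0.0150·725 + 0.5375·525 + 0.1275·1000) / 0.307375 = 420.5625 / 0.307375 ≈ 1368.239
  x_P = (0.0650·725 + 0.2800·525 + 0.5525·1000) / 0.307375 = 746.625 / 0.307375 ≈ 2429.036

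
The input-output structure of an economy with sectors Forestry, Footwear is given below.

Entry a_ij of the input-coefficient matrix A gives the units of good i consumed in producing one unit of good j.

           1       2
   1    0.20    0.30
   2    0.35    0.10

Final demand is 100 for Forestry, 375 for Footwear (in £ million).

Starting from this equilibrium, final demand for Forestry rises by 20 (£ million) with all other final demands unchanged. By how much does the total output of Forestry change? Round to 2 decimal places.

I − A =
  [   0.80    -0.30]
  [  -0.35     0.90]
det(I−A) = (0.80)(0.90) − (-0.30)(-0.35) = 0.6150
adj(I−A) = [[0.90, 0.30], [0.35, 0.80]]
(I − A)⁻¹ = adj(I−A) / det(I−A) ≈
  [   1.4634     0.4878]
  [   0.5691     1.3008]
Δx = (I − A)⁻¹ Δd with Δd having +20 in the Forestry component and 0 elsewhere.
So Δx_1 = L_11 · (+20), where L_11 = adj(I−A)_11 / det(I−A) = 0.90 / 0.6150.
Δx_1 = 0.90 × (+20) / 0.6150 = 18.00 / 0.6150 ≈ 29.27.

Δx_1 = 29.27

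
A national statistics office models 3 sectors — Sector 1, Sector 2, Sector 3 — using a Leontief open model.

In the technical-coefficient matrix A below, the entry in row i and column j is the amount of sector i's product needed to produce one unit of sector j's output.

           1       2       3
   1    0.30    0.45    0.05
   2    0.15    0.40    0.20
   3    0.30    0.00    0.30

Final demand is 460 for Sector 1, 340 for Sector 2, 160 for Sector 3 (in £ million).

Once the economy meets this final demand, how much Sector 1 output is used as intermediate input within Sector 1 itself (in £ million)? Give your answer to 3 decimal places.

z_11 = 454.804

I − A =
  [   0.70    -0.45    -0.05]
  [  -0.15     0.60    -0.20]
  [  -0.30     0.00     0.70]
Cofactors of I−A, C_ij = (−1)^(i+j)·(minor ij) (rows/columns in the sector order above):
  C_11 = (0.60)(0.70) − (-0.20)(0.00) = 0.4200
  C_12 = −[(-0.15)(0.70) − (-0.20)(-0.30)] = 0.1650
  C_13 = (-0.15)(0.00) − (0.60)(-0.30) = 0.1800
  C_21 = −[(-0.45)(0.70) − (-0.05)(0.00)] = 0.3150
  C_22 = (0.70)(0.70) − (-0.05)(-0.30) = 0.4750
  C_23 = −[(0.70)(0.00) − (-0.45)(-0.30)] = 0.1350
  C_31 = (-0.45)(-0.20) − (-0.05)(0.60) = 0.1200
  C_32 = −[(0.70)(-0.20) − (-0.05)(-0.15)] = 0.1475
  C_33 = (0.70)(0.60) − (-0.45)(-0.15) = 0.3525
det(I−A) = Σ_j (I−A)_1j·C_1j = (0.70)(0.4200) + (-0.45)(0.1650) + (-0.05)(0.1800) = 0.21075
adj(I−A) = Cᵀ =
  [ 0.4200   0.3150   0.1200]
  [ 0.1650   0.4750   0.1475]
  [ 0.1800   0.1350   0.3525]
(I − A)⁻¹ = adj(I−A) / det(I−A) ≈
  [   1.9929     1.4947     0.5694]
  [   0.7829     2.2539     0.6999]
  [   0.8541     0.6406     1.6726]
First solve x = (I − A)⁻¹ d = adj(I−A)·d / det(I−A); in particular x_1 = (0.4200·460 + 0.3150·340 + 0.1200·160) / 0.21075 = 319.50 / 0.21075 ≈ 1516.01423.
Intermediate flow from 1 to 1: z_11 = a_11 · x_1 = 0.30 × 319.50 / 0.21075 = 95.85 / 0.21075 ≈ 454.804.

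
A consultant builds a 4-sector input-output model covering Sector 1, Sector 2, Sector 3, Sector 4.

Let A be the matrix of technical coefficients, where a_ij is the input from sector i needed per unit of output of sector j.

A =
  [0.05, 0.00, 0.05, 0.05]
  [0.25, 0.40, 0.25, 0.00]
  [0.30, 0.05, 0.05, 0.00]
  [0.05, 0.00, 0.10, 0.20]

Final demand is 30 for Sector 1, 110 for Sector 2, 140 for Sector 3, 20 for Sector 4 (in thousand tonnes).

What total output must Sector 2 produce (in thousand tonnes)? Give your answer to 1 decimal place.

I − A =
  [   0.95     0.00    -0.05    -0.05]
  [  -0.25     0.60    -0.25     0.00]
  [  -0.30    -0.05     0.95     0.00]
  [  -0.05     0.00    -0.10     0.80]
Compute the cofactors C_ij = (−1)^(i+j)·(3×3 minor ij) of I−A; the adjugate is their transpose:
adj(I−A) = Cᵀ =
  [ 0.446000   0.002250   0.027000   0.027875]
  [ 0.250000   0.706125   0.200625   0.015625]
  [ 0.154000   0.037875   0.454500   0.009625]
  [ 0.047125   0.004875   0.058500   0.520000]
det(I−A) = Σ_j (I−A)_1j·C_1j = (0.95)(0.446000) + (0.00)(0.250000) + (-0.05)(0.154000) + (-0.05)(0.047125) = 0.41364375
(I − A)⁻¹ = adj(I−A) / det(I−A) ≈
  [   1.0782     0.0054     0.0653     0.0674]
  [   0.6044     1.7071     0.4850     0.0378]
  [   0.3723     0.0916     1.0988     0.0233]
  [   0.1139     0.0118     0.1414     1.2571]
x = (I − A)⁻¹ d = adj(I−A)·d / det(I−A), with det(I−A) = 0.41364375:
  x_1 = (0.446000·30 + 0.002250·110 + 0.027000·140 + 0.027875·20) / 0.41364375 = 17.965 / 0.41364375 ≈ 43.4
  x_2 = (0.250000·30 + 0.706125·110 + 0.200625·140 + 0.015625·20) / 0.41364375 = 113.57375 / 0.41364375 ≈ 274.6
  x_3 = (0.154000·30 + 0.037875·110 + 0.454500·140 + 0.009625·20) / 0.41364375 = 72.60875 / 0.41364375 ≈ 175.5
  x_4 = (0.047125·30 + 0.004875·110 + 0.058500·140 + 0.520000·20) / 0.41364375 = 20.54 / 0.41364375 ≈ 49.7

x_2 = 274.6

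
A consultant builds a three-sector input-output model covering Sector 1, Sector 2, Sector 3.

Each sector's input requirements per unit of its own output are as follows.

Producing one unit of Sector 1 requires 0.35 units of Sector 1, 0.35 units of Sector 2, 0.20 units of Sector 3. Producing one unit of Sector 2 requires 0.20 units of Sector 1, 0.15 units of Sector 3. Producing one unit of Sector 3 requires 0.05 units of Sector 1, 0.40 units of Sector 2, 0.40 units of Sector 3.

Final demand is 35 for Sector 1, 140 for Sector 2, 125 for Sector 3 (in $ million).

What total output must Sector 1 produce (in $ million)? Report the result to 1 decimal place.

I − A =
  [   0.65    -0.20    -0.05]
  [  -0.35     1.00    -0.40]
  [  -0.20    -0.15     0.60]
Cofactors of I−A, C_ij = (−1)^(i+j)·(minor ij) (rows/columns in the sector order above):
  C_11 = (1.00)(0.60) − (-0.40)(-0.15) = 0.5400
  C_12 = −[(-0.35)(0.60) − (-0.40)(-0.20)] = 0.2900
  C_13 = (-0.35)(-0.15) − (1.00)(-0.20) = 0.2525
  C_21 = −[(-0.20)(0.60) − (-0.05)(-0.15)] = 0.1275
  C_22 = (0.65)(0.60) − (-0.05)(-0.20) = 0.3800
  C_23 = −[(0.65)(-0.15) − (-0.20)(-0.20)] = 0.1375
  C_31 = (-0.20)(-0.40) − (-0.05)(1.00) = 0.1300
  C_32 = −[(0.65)(-0.40) − (-0.05)(-0.35)] = 0.2775
  C_33 = (0.65)(1.00) − (-0.20)(-0.35) = 0.5800
det(I−A) = Σ_j (I−A)_1j·C_1j = (0.65)(0.5400) + (-0.20)(0.2900) + (-0.05)(0.2525) = 0.280375
adj(I−A) = Cᵀ =
  [ 0.5400   0.1275   0.1300]
  [ 0.2900   0.3800   0.2775]
  [ 0.2525   0.1375   0.5800]
(I − A)⁻¹ = adj(I−A) / det(I−A) ≈
  [   1.9260     0.4547     0.4637]
  [   1.0343     1.3553     0.9897]
  [   0.9006     0.4904     2.0687]
x = (I − A)⁻¹ d = adj(I−A)·d / det(I−A), with det(I−A) = 0.280375:
  x_1 = (0.5400·35 + 0.1275·140 + 0.1300·125) / 0.280375 = 53.00 / 0.280375 ≈ 189.0
  x_2 = (0.2900·35 + 0.3800·140 + 0.2775·125) / 0.280375 = 98.0375 / 0.280375 ≈ 349.7
  x_3 = (0.2525·35 + 0.1375·140 + 0.5800·125) / 0.280375 = 100.5875 / 0.280375 ≈ 358.8

x_1 = 189.0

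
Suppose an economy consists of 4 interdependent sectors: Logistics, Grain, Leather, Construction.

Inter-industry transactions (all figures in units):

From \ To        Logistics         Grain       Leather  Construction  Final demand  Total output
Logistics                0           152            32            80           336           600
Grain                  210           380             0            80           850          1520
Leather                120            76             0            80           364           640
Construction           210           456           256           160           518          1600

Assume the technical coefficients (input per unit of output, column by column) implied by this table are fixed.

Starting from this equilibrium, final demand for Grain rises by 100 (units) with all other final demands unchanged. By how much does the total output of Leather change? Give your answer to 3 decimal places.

Technical coefficients a_ij = z_ij / X_j:
  a_11 = 0/600 = 0.00, a_21 = 210/600 = 0.35, a_31 = 120/600 = 0.20, a_41 = 210/600 = 0.35
  a_12 = 152/1520 = 0.10, a_22 = 380/1520 = 0.25, a_32 = 76/1520 = 0.05, a_42 = 456/1520 = 0.30
  a_13 = 32/640 = 0.05, a_23 = 0/640 = 0.00, a_33 = 0/640 = 0.00, a_43 = 256/640 = 0.40
  a_14 = 80/1600 = 0.05, a_24 = 80/1600 = 0.05, a_34 = 80/1600 = 0.05, a_44 = 160/1600 = 0.10
I − A =
  [   1.00    -0.10    -0.05    -0.05]
  [  -0.35     0.75     0.00    -0.05]
  [  -0.20    -0.05     1.00    -0.05]
  [  -0.35    -0.30    -0.40     0.90]
Compute the cofactors C_ij = (−1)^(i+j)·(3×3 minor ij) of I−A; the adjugate is their transpose:
adj(I−A) = Cᵀ =
  [ 0.644000   0.107000   0.050000   0.044500]
  [ 0.329500   0.848625   0.043625   0.067875]
  [ 0.167000   0.081875   0.608375   0.047625]
  [ 0.434500   0.360875   0.304375   0.706625]
det(I−A) = Σ_j (I−A)_1j·C_1j = (1.00)(0.644000) + (-0.10)(0.329500) + (-0.05)(0.167000) + (-0.05)(0.434500) = 0.580975
(I − A)⁻¹ = adj(I−A) / det(I−A) ≈
  [   1.1085     0.1842     0.0861     0.0766]
  [   0.5672     1.4607     0.0751     0.1168]
  [   0.2874     0.1409     1.0472     0.0820]
  [   0.7479     0.6212     0.5239     1.2163]
Δx = (I − A)⁻¹ Δd with Δd having +100 in the Grain component and 0 elsewhere.
So Δx_3 = L_32 · (+100), where L_32 = adj(I−A)_32 / det(I−A) = 0.081875 / 0.580975.
Δx_3 = 0.081875 × (+100) / 0.580975 = 8.1875 / 0.580975 ≈ 14.093.

Δx_3 = 14.093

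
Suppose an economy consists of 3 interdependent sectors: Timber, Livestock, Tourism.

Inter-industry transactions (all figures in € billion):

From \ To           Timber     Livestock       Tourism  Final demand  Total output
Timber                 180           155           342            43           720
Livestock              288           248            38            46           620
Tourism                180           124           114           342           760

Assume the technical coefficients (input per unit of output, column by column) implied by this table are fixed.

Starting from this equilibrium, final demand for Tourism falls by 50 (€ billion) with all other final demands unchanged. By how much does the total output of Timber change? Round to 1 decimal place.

Δx_1 = -77.0

Technical coefficients a_ij = z_ij / X_j:
  a_11 = 180/720 = 0.25, a_21 = 288/720 = 0.40, a_31 = 180/720 = 0.25
  a_12 = 155/620 = 0.25, a_22 = 248/620 = 0.40, a_32 = 124/620 = 0.20
  a_13 = 342/760 = 0.45, a_23 = 38/760 = 0.05, a_33 = 114/760 = 0.15
I − A =
  [   0.75    -0.25    -0.45]
  [  -0.40     0.60    -0.05]
  [  -0.25    -0.20     0.85]
Cofactors of I−A, C_ij = (−1)^(i+j)·(minor ij) (rows/columns in the sector order above):
  C_11 = (0.60)(0.85) − (-0.05)(-0.20) = 0.5000
  C_12 = −[(-0.40)(0.85) − (-0.05)(-0.25)] = 0.3525
  C_13 = (-0.40)(-0.20) − (0.60)(-0.25) = 0.2300
  C_21 = −[(-0.25)(0.85) − (-0.45)(-0.20)] = 0.3025
  C_22 = (0.75)(0.85) − (-0.45)(-0.25) = 0.5250
  C_23 = −[(0.75)(-0.20) − (-0.25)(-0.25)] = 0.2125
  C_31 = (-0.25)(-0.05) − (-0.45)(0.60) = 0.2825
  C_32 = −[(0.75)(-0.05) − (-0.45)(-0.40)] = 0.2175
  C_33 = (0.75)(0.60) − (-0.25)(-0.40) = 0.3500
det(I−A) = Σ_j (I−A)_1j·C_1j = (0.75)(0.5000) + (-0.25)(0.3525) + (-0.45)(0.2300) = 0.183375
adj(I−A) = Cᵀ =
  [ 0.5000   0.3025   0.2825]
  [ 0.3525   0.5250   0.2175]
  [ 0.2300   0.2125   0.3500]
(I − A)⁻¹ = adj(I−A) / det(I−A) ≈
  [   2.7267     1.6496     1.5406]
  [   1.9223     2.8630     1.1861]
  [   1.2543     1.1588     1.9087]
Δx = (I − A)⁻¹ Δd with Δd having -50 in the Tourism component and 0 elsewhere.
So Δx_1 = L_13 · (-50), where L_13 = adj(I−A)_13 / det(I−A) = 0.2825 / 0.183375.
Δx_1 = 0.2825 × (-50) / 0.183375 = -14.125 / 0.183375 ≈ -77.0.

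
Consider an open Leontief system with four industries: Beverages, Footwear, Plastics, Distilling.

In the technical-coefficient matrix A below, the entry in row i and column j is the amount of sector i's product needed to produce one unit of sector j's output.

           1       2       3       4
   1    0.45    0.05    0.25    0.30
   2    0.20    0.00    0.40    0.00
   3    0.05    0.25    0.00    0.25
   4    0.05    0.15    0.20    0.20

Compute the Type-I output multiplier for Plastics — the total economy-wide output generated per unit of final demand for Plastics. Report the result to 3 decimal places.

I − A =
  [   0.55    -0.05    -0.25    -0.30]
  [  -0.20     1.00    -0.40     0.00]
  [  -0.05    -0.25     1.00    -0.25]
  [  -0.05    -0.15    -0.20     0.80]
Compute the cofactors C_ij = (−1)^(i+j)·(3×3 minor ij) of I−A; the adjugate is their transpose:
adj(I−A) = Cᵀ =
  [ 0.655000   0.156875   0.294000   0.337500]
  [ 0.171000   0.381375   0.222000   0.133500]
  [ 0.100000   0.131750   0.408000   0.165000]
  [ 0.098000   0.114250   0.162000   0.459000]
det(I−A) = Σ_j (I−A)_1j·C_1j = (0.55)(0.655000) + (-0.05)(0.171000) + (-0.25)(0.100000) + (-0.30)(0.098000) = 0.2973
(I − A)⁻¹ = adj(I−A) / det(I−A) ≈
  [   2.2032     0.5277     0.9889     1.1352]
  [   0.5752     1.2828     0.7467     0.4490]
  [   0.3364     0.4432     1.3724     0.5550]
  [   0.3296     0.3843     0.5449     1.5439]
The output multiplier for sector j is the column-j sum of the Leontief inverse (I − A)⁻¹ = adj(I−A) / det(I−A).
Column 3 of adj(I−A): (0.294000, 0.222000, 0.408000, 0.162000); det(I−A) = 0.2973.
m_3 = (0.294000 + 0.222000 + 0.408000 + 0.162000) / 0.2973 = 1.086 / 0.2973 ≈ 3.653.

m_3 = 3.653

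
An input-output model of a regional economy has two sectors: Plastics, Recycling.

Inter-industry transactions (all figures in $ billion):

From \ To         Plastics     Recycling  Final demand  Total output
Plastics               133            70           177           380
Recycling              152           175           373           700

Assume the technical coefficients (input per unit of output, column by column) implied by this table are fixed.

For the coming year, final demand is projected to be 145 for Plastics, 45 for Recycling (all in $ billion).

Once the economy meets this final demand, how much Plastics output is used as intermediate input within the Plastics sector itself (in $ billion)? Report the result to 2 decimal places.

z_PP = 88.58

Technical coefficients a_ij = z_ij / X_j:
  a_PP = 133/380 = 0.35, a_RP = 152/380 = 0.40
  a_PR = 70/700 = 0.10, a_RR = 175/700 = 0.25
I − A =
  [   0.65    -0.10]
  [  -0.40     0.75]
det(I−A) = (0.65)(0.75) − (-0.10)(-0.40) = 0.4475
adj(I−A) = [[0.75, 0.10], [0.40, 0.65]]
(I − A)⁻¹ = adj(I−A) / det(I−A) ≈
  [   1.6760     0.2235]
  [   0.8939     1.4525]
First solve x = (I − A)⁻¹ d = adj(I−A)·d / det(I−A); in particular x_P = (0.75·145 + 0.10·45) / 0.4475 = 113.25 / 0.4475 ≈ 253.0726.
Intermediate flow from P to P: z_PP = a_PP · x_P = 0.35 × 113.25 / 0.4475 = 39.6375 / 0.4475 ≈ 88.58.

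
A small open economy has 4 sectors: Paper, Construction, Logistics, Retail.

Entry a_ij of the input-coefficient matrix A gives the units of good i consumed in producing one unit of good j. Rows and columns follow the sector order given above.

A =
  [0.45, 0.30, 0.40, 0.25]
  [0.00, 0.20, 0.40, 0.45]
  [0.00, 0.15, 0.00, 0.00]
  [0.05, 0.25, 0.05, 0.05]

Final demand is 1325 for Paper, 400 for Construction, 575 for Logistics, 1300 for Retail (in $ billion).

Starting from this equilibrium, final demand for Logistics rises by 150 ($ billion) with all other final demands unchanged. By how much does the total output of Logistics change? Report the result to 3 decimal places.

Δx_3 = 166.595

I − A =
  [   0.55    -0.30    -0.40    -0.25]
  [   0.00     0.80    -0.40    -0.45]
  [   0.00    -0.15     1.00     0.00]
  [  -0.05    -0.25    -0.05     0.95]
Compute the cofactors C_ij = (−1)^(i+j)·(3×3 minor ij) of I−A; the adjugate is their transpose:
adj(I−A) = Cᵀ =
  [ 0.587125   0.406375   0.414750   0.347000]
  [ 0.022500   0.510000   0.225375   0.247500]
  [ 0.003375   0.076500   0.339375   0.037125]
  [ 0.037000   0.159625   0.099000   0.407000]
det(I−A) = Σ_j (I−A)_1j·C_1j = (0.55)(0.587125) + (-0.30)(0.022500) + (-0.40)(0.003375) + (-0.25)(0.037000) = 0.30556875
(I − A)⁻¹ = adj(I−A) / det(I−A) ≈
  [   1.9214     1.3299     1.3573     1.1356]
  [   0.0736     1.6690     0.7376     0.8100]
  [   0.0110     0.2504     1.1106     0.1215]
  [   0.1211     0.5224     0.3240     1.3319]
Δx = (I − A)⁻¹ Δd with Δd having +150 in the Logistics component and 0 elsewhere.
So Δx_3 = L_33 · (+150), where L_33 = adj(I−A)_33 / det(I−A) = 0.339375 / 0.30556875.
Δx_3 = 0.339375 × (+150) / 0.30556875 = 50.90625 / 0.30556875 ≈ 166.595.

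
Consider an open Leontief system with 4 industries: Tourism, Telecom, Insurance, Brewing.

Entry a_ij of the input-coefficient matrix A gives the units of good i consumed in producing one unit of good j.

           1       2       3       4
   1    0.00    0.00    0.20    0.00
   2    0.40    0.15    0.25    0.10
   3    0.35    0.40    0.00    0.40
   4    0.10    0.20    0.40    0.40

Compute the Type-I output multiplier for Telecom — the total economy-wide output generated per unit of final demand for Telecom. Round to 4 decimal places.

m_2 = 5.9213

I − A =
  [   1.00     0.00    -0.20     0.00]
  [  -0.40     0.85    -0.25    -0.10]
  [  -0.35    -0.40     1.00    -0.40]
  [  -0.10    -0.20    -0.40     0.60]
Compute the cofactors C_ij = (−1)^(i+j)·(3×3 minor ij) of I−A; the adjugate is their transpose:
adj(I−A) = Cᵀ =
  [ 0.2580   0.0640   0.0980   0.0760]
  [ 0.2625   0.3900   0.2400   0.2250]
  [ 0.3375   0.3200   0.4900   0.3800]
  [ 0.3555   0.3540   0.4230   0.6585]
det(I−A) = Σ_j (I−A)_1j·C_1j = (1.00)(0.2580) + (0.00)(0.2625) + (-0.20)(0.3375) + (0.00)(0.3555) = 0.1905
(I − A)⁻¹ = adj(I−A) / det(I−A) ≈
  [   1.35433     0.33596     0.51444     0.39895]
  [   1.37795     2.04724     1.25984     1.18110]
  [   1.77165     1.67979     2.57218     1.99475]
  [   1.86614     1.85827     2.22047     3.45669]
The output multiplier for sector j is the column-j sum of the Leontief inverse (I − A)⁻¹ = adj(I−A) / det(I−A).
Column 2 of adj(I−A): (0.0640, 0.3900, 0.3200, 0.3540); det(I−A) = 0.1905.
m_2 = (0.0640 + 0.3900 + 0.3200 + 0.3540) / 0.1905 = 1.128 / 0.1905 ≈ 5.9213.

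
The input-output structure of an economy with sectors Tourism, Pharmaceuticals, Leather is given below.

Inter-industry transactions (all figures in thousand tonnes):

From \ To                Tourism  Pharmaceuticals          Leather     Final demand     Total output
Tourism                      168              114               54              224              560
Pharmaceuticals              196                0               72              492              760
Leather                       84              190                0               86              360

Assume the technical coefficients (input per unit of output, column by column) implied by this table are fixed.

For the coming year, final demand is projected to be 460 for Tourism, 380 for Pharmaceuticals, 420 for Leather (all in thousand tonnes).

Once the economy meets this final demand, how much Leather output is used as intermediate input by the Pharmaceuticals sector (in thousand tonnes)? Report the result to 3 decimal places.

Technical coefficients a_ij = z_ij / X_j:
  a_11 = 168/560 = 0.30, a_21 = 196/560 = 0.35, a_31 = 84/560 = 0.15
  a_12 = 114/760 = 0.15, a_22 = 0/760 = 0.00, a_32 = 190/760 = 0.25
  a_13 = 54/360 = 0.15, a_23 = 72/360 = 0.20, a_33 = 0/360 = 0.00
I − A =
  [   0.70    -0.15    -0.15]
  [  -0.35     1.00    -0.20]
  [  -0.15    -0.25     1.00]
Cofactors of I−A, C_ij = (−1)^(i+j)·(minor ij) (rows/columns in the sector order above):
  C_11 = (1.00)(1.00) − (-0.20)(-0.25) = 0.9500
  C_12 = −[(-0.35)(1.00) − (-0.20)(-0.15)] = 0.3800
  C_13 = (-0.35)(-0.25) − (1.00)(-0.15) = 0.2375
  C_21 = −[(-0.15)(1.00) − (-0.15)(-0.25)] = 0.1875
  C_22 = (0.70)(1.00) − (-0.15)(-0.15) = 0.6775
  C_23 = −[(0.70)(-0.25) − (-0.15)(-0.15)] = 0.1975
  C_31 = (-0.15)(-0.20) − (-0.15)(1.00) = 0.1800
  C_32 = −[(0.70)(-0.20) − (-0.15)(-0.35)] = 0.1925
  C_33 = (0.70)(1.00) − (-0.15)(-0.35) = 0.6475
det(I−A) = Σ_j (I−A)_1j·C_1j = (0.70)(0.9500) + (-0.15)(0.3800) + (-0.15)(0.2375) = 0.572375
adj(I−A) = Cᵀ =
  [ 0.9500   0.1875   0.1800]
  [ 0.3800   0.6775   0.1925]
  [ 0.2375   0.1975   0.6475]
(I − A)⁻¹ = adj(I−A) / det(I−A) ≈
  [   1.6598     0.3276     0.3145]
  [   0.6639     1.1837     0.3363]
  [   0.4149     0.3451     1.1313]
First solve x = (I − A)⁻¹ d = adj(I−A)·d / det(I−A); in particular x_2 = (0.3800·460 + 0.6775·380 + 0.1925·420) / 0.572375 = 513.10 / 0.572375 ≈ 896.44027.
Intermediate flow from 3 to 2: z_32 = a_32 · x_2 = 0.25 × 513.10 / 0.572375 = 128.275 / 0.572375 ≈ 224.110.

z_32 = 224.110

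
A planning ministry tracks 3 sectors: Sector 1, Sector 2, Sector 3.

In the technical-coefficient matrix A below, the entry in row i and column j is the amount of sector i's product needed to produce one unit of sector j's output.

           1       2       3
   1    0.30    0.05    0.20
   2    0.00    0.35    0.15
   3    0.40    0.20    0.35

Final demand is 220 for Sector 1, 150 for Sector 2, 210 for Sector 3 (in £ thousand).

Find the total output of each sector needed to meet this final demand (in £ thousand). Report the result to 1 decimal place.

x_1 = 573.8, x_2 = 416.4, x_3 = 804.3

I − A =
  [   0.70    -0.05    -0.20]
  [   0.00     0.65    -0.15]
  [  -0.40    -0.20     0.65]
Cofactors of I−A, C_ij = (−1)^(i+j)·(minor ij) (rows/columns in the sector order above):
  C_11 = (0.65)(0.65) − (-0.15)(-0.20) = 0.3925
  C_12 = −[(0.00)(0.65) − (-0.15)(-0.40)] = 0.0600
  C_13 = (0.00)(-0.20) − (0.65)(-0.40) = 0.2600
  C_21 = −[(-0.05)(0.65) − (-0.20)(-0.20)] = 0.0725
  C_22 = (0.70)(0.65) − (-0.20)(-0.40) = 0.3750
  C_23 = −[(0.70)(-0.20) − (-0.05)(-0.40)] = 0.1600
  C_31 = (-0.05)(-0.15) − (-0.20)(0.65) = 0.1375
  C_32 = −[(0.70)(-0.15) − (-0.20)(0.00)] = 0.1050
  C_33 = (0.70)(0.65) − (-0.05)(0.00) = 0.4550
det(I−A) = Σ_j (I−A)_1j·C_1j = (0.70)(0.3925) + (-0.05)(0.0600) + (-0.20)(0.2600) = 0.21975
adj(I−A) = Cᵀ =
  [ 0.3925   0.0725   0.1375]
  [ 0.0600   0.3750   0.1050]
  [ 0.2600   0.1600   0.4550]
(I − A)⁻¹ = adj(I−A) / det(I−A) ≈
  [   1.7861     0.3299     0.6257]
  [   0.2730     1.7065     0.4778]
  [   1.1832     0.7281     2.0705]
x = (I − A)⁻¹ d = adj(I−A)·d / det(I−A), with det(I−A) = 0.21975:
  x_1 = (0.3925·220 + 0.0725·150 + 0.1375·210) / 0.21975 = 126.10 / 0.21975 ≈ 573.8
  x_2 = (0.0600·220 + 0.3750·150 + 0.1050·210) / 0.21975 = 91.50 / 0.21975 ≈ 416.4
  x_3 = (0.2600·220 + 0.1600·150 + 0.4550·210) / 0.21975 = 176.75 / 0.21975 ≈ 804.3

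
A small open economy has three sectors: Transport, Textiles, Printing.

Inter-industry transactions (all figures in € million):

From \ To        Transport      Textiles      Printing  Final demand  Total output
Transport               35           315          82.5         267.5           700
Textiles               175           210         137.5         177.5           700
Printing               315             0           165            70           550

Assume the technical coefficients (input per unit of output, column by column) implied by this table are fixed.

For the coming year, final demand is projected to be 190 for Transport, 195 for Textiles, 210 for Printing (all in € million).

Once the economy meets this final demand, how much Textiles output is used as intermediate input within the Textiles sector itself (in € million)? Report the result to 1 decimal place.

Technical coefficients a_ij = z_ij / X_j:
  a_11 = 35/700 = 0.05, a_21 = 175/700 = 0.25, a_31 = 315/700 = 0.45
  a_12 = 315/700 = 0.45, a_22 = 210/700 = 0.30, a_32 = 0/700 = 0.00
  a_13 = 82.5/550 = 0.15, a_23 = 137.5/550 = 0.25, a_33 = 165/550 = 0.30
I − A =
  [   0.95    -0.45    -0.15]
  [  -0.25     0.70    -0.25]
  [  -0.45     0.00     0.70]
Cofactors of I−A, C_ij = (−1)^(i+j)·(minor ij) (rows/columns in the sector order above):
  C_11 = (0.70)(0.70) − (-0.25)(0.00) = 0.4900
  C_12 = −[(-0.25)(0.70) − (-0.25)(-0.45)] = 0.2875
  C_13 = (-0.25)(0.00) − (0.70)(-0.45) = 0.3150
  C_21 = −[(-0.45)(0.70) − (-0.15)(0.00)] = 0.3150
  C_22 = (0.95)(0.70) − (-0.15)(-0.45) = 0.5975
  C_23 = −[(0.95)(0.00) − (-0.45)(-0.45)] = 0.2025
  C_31 = (-0.45)(-0.25) − (-0.15)(0.70) = 0.2175
  C_32 = −[(0.95)(-0.25) − (-0.15)(-0.25)] = 0.2750
  C_33 = (0.95)(0.70) − (-0.45)(-0.25) = 0.5525
det(I−A) = Σ_j (I−A)_1j·C_1j = (0.95)(0.4900) + (-0.45)(0.2875) + (-0.15)(0.3150) = 0.288875
adj(I−A) = Cᵀ =
  [ 0.4900   0.3150   0.2175]
  [ 0.2875   0.5975   0.2750]
  [ 0.3150   0.2025   0.5525]
(I − A)⁻¹ = adj(I−A) / det(I−A) ≈
  [   1.6962     1.0904     0.7529]
  [   0.9952     2.0684     0.9520]
  [   1.0904     0.7010     1.9126]
First solve x = (I − A)⁻¹ d = adj(I−A)·d / det(I−A); in particular x_2 = (0.2875·190 + 0.5975·195 + 0.2750·210) / 0.288875 = 228.8875 / 0.288875 ≈ 792.341.
Intermediate flow from 2 to 2: z_22 = a_22 · x_2 = 0.30 × 228.8875 / 0.288875 = 68.66625 / 0.288875 ≈ 237.7.

z_22 = 237.7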